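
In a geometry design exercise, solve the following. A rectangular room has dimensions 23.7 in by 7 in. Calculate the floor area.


Shape: rectangle
Length l = 23.7 in, Width w = 7 in
Formula: A = l * w
A = 23.7 * 7
A = 165.9
165.9 in^2


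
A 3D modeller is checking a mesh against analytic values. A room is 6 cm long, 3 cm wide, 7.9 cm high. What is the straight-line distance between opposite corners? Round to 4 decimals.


Shape: rectangular box (space diagonal)
l = 6 cm, w = 3 cm, h = 7.9 cm
Visualize: the diagonal of the base, then a right triangle with that diagonal and the height.
Formula: d = sqrt(l^2 + w^2 + h^2)
l^2 + w^2 + h^2 = 36 + 9 + 62.41 = 107.41
d = sqrt(107.41)
d = 10.3639
10.3639 cm


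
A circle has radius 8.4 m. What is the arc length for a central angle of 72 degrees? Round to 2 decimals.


Shape: circular arc
Radius r = 8.4 m, Angle = 72 degrees
Formula: L = (angle/360) * 2 * pi * r
2 * pi * r = 16.8 * pi
L = (72/360) * 16.8 * pi
L = 3.36 * pi
L = 10.56
10.56 m


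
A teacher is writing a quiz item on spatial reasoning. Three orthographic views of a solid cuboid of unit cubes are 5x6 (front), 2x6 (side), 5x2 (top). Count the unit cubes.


Orthographic views of a solid rectangular block:
Front view 5 x 6 -> length = 5, height = 6
Side view 2 x 6 -> width = 2, height = 6 (consistent)
Top view 5 x 2 -> confirms length = 5, width = 2
The block is 5 x 2 x 6.
Total unit cubes = 5 * 2 * 6 = 60
60 unit cubes


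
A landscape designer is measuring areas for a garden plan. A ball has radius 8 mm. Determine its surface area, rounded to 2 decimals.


Shape: sphere
Radius r = 8 mm
Formula: SA = 4 * pi * r^2
r^2 = 64
SA = 4 * pi * 64
SA = 256 * pi
SA = 804.25
804.25 mm^2


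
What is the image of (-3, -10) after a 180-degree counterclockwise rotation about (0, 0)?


Transformation: rotation about the origin
Original point: (-3, -10)
Rule for 180 deg: (x, y) -> (-x, -y)
Apply: (-3, -10) -> (3, 10)
(3, 10)


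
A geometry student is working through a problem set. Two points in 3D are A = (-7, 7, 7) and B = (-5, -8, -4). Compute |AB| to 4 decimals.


3D distance between two points
P1 = (-7, 7, 7), P2 = (-5, -8, -4)
Formula: d = sqrt((x2-x1)^2 + (y2-y1)^2 + (z2-z1)^2)
dx = -5 - -7 = 2
dy = -8 - 7 = -15
dz = -4 - 7 = -11
dx^2 + dy^2 + dz^2 = 4 + 225 + 121 = 350
d = sqrt(350)
d = 18.7083
18.7083 units


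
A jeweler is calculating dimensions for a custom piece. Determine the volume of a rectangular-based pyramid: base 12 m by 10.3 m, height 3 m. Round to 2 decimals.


Shape: rectangular pyramid
Base: 12 m x 10.3 m, Height h = 3 m
Formula: V = (1/3) * base_area * h
base_area = 12 * 10.3 = 123.6
base_area * h = 123.6 * 3 = 370.8
V = 370.8 / 3
V = 123.6
123.6 m^3


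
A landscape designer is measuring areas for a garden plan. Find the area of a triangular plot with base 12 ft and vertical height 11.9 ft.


Shape: triangle
Base b = 12 ft, Height h = 11.9 ft
Formula: A = (1/2) * b * h
A = 0.5 * 12 * 11.9
A = 0.5 * 142.8
A = 71.4
71.4 ft^2


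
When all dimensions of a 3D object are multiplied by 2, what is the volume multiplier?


Linear scale factor k = 2
Rule: under a linear scaling by k, volumes scale by k^3.
k^3 = 2 * 2 * 2
k^3 = 4 * 2
k^3 = 8
Volume scales by a factor of 8.
8 (dimensionless)


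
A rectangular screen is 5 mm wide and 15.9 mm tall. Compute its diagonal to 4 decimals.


Shape: rectangle (diagonal via Pythagoras)
Sides: 5 mm and 15.9 mm
Formula: d = sqrt(l^2 + w^2)
l^2 = 25, w^2 = 252.81
l^2 + w^2 = 277.81
d = sqrt(277.81)
d = 16.6676
16.6676 mm


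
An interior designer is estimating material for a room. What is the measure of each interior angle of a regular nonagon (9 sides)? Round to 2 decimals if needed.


Shape: regular nonagon (9 sides)
Formula: interior angle = (n - 2) * 180 / n
(n - 2) = 7
(n - 2) * 180 = 1260
angle = 1260 / 9
angle = 140
140 degrees


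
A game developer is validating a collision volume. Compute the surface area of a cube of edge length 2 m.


Shape: cube
Side s = 2 m
A cube has 6 square faces.
Formula: SA = 6 * s^2
s^2 = 4
SA = 6 * 4
SA = 24
24 m^2


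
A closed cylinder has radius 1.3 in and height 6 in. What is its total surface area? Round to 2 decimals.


Shape: closed cylinder
Radius r = 1.3 in, Height h = 6 in
Formula: SA = 2*pi*r^2 + 2*pi*r*h = 2*pi*r*(r + h)
r + h = 7.3
2 * r * (r + h) = 2 * 1.3 * 7.3 = 18.98
SA = 18.98 * pi
SA = 59.63
59.63 in^2


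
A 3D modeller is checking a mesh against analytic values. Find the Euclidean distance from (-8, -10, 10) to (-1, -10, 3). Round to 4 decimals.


3D distance between two points
P1 = (-8, -10, 10), P2 = (-1, -10, 3)
Formula: d = sqrt((x2-x1)^2 + (y2-y1)^2 + (z2-z1)^2)
dx = -1 - -8 = 7
dy = -10 - -10 = 0
dz = 3 - 10 = -7
dx^2 + dy^2 + dz^2 = 49 + 0 + 49 = 98
d = sqrt(98)
d = 9.8995
9.8995 units


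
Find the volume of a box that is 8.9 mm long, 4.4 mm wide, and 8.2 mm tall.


Shape: rectangular prism
l = 8.9 mm, w = 4.4 mm, h = 8.2 mm
Formula: V = l * w * h
V = 8.9 * 4.4 * 8.2
V = 39.16 * 8.2
V = 321.112
321.112 mm^3


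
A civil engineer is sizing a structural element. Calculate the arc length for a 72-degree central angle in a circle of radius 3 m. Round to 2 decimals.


Shape: circular arc
Radius r = 3 m, Angle = 72 degrees
Formula: L = (angle/360) * 2 * pi * r
2 * pi * r = 6 * pi
L = (72/360) * 6 * pi
L = 1.2 * pi
L = 3.77
3.77 m


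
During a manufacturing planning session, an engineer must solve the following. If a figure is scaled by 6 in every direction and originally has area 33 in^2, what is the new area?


Linear scale factor k = 6
Original area = 33 in^2
Rule: under a linear scaling by k, areas scale by k^2.
k^2 = 6^2 = 36
New area = 33 * 36
New area = 1188
1188 in^2


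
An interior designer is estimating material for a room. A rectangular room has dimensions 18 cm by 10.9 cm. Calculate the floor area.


Shape: rectangle
Length l = 18 cm, Width w = 10.9 cm
Formula: A = l * w
A = 18 * 10.9
A = 196.2
196.2 cm^2


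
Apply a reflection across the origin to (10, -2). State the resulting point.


Transformation: reflection
Original point: (10, -2)
Rule for reflection through the origin: (x, y) -> (-x, -y)
Apply: (10, -2) -> (-10, 2)
(-10, 2)


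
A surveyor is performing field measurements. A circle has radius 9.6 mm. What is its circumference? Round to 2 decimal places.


Shape: circle
Radius r = 9.6 mm
Formula: C = 2 * pi * r
C = 2 * pi * 9.6
C = 19.2 * pi
C = 60.32
60.32 mm


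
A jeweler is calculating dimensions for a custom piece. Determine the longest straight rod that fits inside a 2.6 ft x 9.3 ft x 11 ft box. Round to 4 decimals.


Shape: rectangular box (space diagonal)
l = 2.6 ft, w = 9.3 ft, h = 11 ft
Visualize: the diagonal of the base, then a right triangle with that diagonal and the height.
Formula: d = sqrt(l^2 + w^2 + h^2)
l^2 + w^2 + h^2 = 6.76 + 86.49 + 121 = 214.25
d = sqrt(214.25)
d = 14.6373
14.6373 ft


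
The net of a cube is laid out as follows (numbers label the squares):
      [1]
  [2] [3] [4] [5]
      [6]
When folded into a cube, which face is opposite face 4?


Net: cross layout. Take square 3 as the base (bottom).
Fold the four squares in the horizontal row up around 3: 2 -> left, 4 -> right, 5 wraps to the top.
Fold 1 and 6 up from 3: 1 -> back, 6 -> front.
Opposite pairs are therefore: (1, 6), (2, 4), (3, 5).
Face 4 is opposite face 2.
face 2


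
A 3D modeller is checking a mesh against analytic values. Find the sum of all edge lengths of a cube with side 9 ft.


Shape: cube
Side s = 9 ft
A cube has 12 edges, all equal.
Formula: total edge length = 12 * s
Total = 12 * 9
Total = 108
108 ft


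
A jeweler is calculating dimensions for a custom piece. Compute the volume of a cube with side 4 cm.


Shape: cube
Side s = 4 cm
Formula: V = s^3
V = 4 * 4 * 4
V = 16 * 4
V = 64
64 cm^3


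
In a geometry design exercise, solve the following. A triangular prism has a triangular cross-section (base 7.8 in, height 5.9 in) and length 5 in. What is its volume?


Shape: triangular prism
Triangle base = 7.8 in, triangle height = 5.9 in, prism length L = 5 in
Formula: V = (1/2 * b * h_tri) * L
Cross-section area = 0.5 * 7.8 * 5.9 = 23.01
V = 23.01 * 5
V = 115.05
115.05 in^3


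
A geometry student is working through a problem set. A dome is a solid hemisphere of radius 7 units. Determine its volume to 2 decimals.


Shape: hemisphere (half of a sphere)
Radius r = 7 units
Formula: V = (1/2) * (4/3) * pi * r^3 = (2/3) * pi * r^3
r^3 = 343
(2/3) * 343 = 228.666667
V = 228.666667 * pi
V = 718.38
718.38 units^3


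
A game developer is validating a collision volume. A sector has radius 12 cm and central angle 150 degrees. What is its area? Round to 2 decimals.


Shape: circular sector
Radius r = 12 cm, Angle = 150 degrees
Formula: A = (angle/360) * pi * r^2
r^2 = 144
Fraction of circle = 150/360
A = (150/360) * pi * 144
A = 60 * pi
A = 188.5
188.5 cm^2


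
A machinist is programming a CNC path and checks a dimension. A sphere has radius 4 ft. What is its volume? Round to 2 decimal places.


Shape: sphere
Radius r = 4 ft
Formula: V = (4/3) * pi * r^3
r^3 = 64
(4/3) * 64 = 85.333333
V = 85.333333 * pi
V = 268.08
268.08 ft^3


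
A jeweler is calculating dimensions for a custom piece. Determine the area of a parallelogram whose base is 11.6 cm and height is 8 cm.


Shape: parallelogram
Base b = 11.6 cm, Height h = 8 cm
Formula: A = b * h
A = 11.6 * 8
A = 92.8
92.8 cm^2


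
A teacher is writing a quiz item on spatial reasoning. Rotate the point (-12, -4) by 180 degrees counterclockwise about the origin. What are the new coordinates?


Transformation: rotation about the origin
Original point: (-12, -4)
Rule for 180 deg: (x, y) -> (-x, -y)
Apply: (-12, -4) -> (12, 4)
(12, 4)


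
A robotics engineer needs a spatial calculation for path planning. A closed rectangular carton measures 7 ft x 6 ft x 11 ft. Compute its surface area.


Shape: rectangular prism
l = 7 ft, w = 6 ft, h = 11 ft
Formula: SA = 2(lw + lh + wh)
lw = 42, lh = 77, wh = 66
lw + lh + wh = 185
SA = 2 * 185
SA = 370
370 ft^2


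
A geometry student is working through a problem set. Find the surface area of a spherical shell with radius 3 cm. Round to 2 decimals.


Shape: sphere
Radius r = 3 cm
Formula: SA = 4 * pi * r^2
r^2 = 9
SA = 4 * pi * 9
SA = 36 * pi
SA = 113.1
113.1 cm^2


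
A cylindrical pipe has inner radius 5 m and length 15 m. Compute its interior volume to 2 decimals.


Shape: cylinder
Radius r = 5 m, Height h = 15 m
Formula: V = pi * r^2 * h
r^2 = 25
V = pi * 25 * 15
V = 375 * pi
V = 1178.1
1178.1 m^3


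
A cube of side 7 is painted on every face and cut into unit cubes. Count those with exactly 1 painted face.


Large cube: 7 x 7 x 7, cut into unit cubes.
n = 7, so n - 2 = 5
Cubes with 1 painted face lie in the interior of each face.
A cube has 6 faces; each contributes (n - 2)^2 = 25 such cubes.
Count = 6 * 25 = 150
150 unit cubes


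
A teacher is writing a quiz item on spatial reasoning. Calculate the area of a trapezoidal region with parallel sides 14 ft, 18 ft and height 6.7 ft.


Shape: trapezoid
Parallel sides a = 14 ft, b = 18 ft; Height h = 6.7 ft
Formula: A = (a + b) * h / 2
a + b = 14 + 18 = 32
A = 32 * 6.7 / 2
A = 214.4 / 2
A = 107.2
107.2 ft^2


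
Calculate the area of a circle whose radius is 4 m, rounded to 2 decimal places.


Shape: circle
Radius r = 4 m
Formula: A = pi * r^2
r^2 = 4^2 = 16
A = pi * 16
A = 50.27
50.27 m^2


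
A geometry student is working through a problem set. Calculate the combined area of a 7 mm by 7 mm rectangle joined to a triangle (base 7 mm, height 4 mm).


Composite shape: rectangle + triangle
Rectangle area = 7 * 7 = 49
Triangle area = 0.5 * 7 * 4 = 14
Total = 49 + 14
Total = 63
63 mm^2


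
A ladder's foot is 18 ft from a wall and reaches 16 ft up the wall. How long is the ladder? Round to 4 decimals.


Shape: right triangle
Legs a = 18 ft, b = 16 ft
Formula: c = sqrt(a^2 + b^2)
a^2 = 324, b^2 = 256
a^2 + b^2 = 580
c = sqrt(580)
c = 24.0832
24.0832 ft


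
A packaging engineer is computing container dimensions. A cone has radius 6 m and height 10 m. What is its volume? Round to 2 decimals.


Shape: cone
Radius r = 6 m, Height h = 10 m
Formula: V = (1/3) * pi * r^2 * h
r^2 = 36
pi * r^2 * h = pi * 36 * 10 = 360 * pi
V = 360 * pi / 3
V = 376.99
376.99 m^3


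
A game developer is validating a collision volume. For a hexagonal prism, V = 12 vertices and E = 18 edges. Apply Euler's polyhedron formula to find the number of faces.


Polyhedron: hexagonal prism
Euler's formula for convex polyhedra: V - E + F = 2
Given: V = 12 vertices and E = 18 edges
Solve for F:
F = 2 + E - V = 2 + 18 - 12 = 8
8 faces


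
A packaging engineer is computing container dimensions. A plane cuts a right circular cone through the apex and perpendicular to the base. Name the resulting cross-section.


Solid: right circular cone
Cutting plane: through the apex and perpendicular to the base
Visualize the intersection of the plane with the solid's surface.
The boundary of the cut region is a isosceles triangle.
isosceles triangle


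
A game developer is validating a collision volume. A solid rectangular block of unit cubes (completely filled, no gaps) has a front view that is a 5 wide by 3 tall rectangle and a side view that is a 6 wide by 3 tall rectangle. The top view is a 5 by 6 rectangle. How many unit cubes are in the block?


Orthographic views of a solid rectangular block:
Front view 5 x 3 -> length = 5, height = 3
Side view 6 x 3 -> width = 6, height = 3 (consistent)
Top view 5 x 6 -> confirms length = 5, width = 6
The block is 5 x 6 x 3.
Total unit cubes = 5 * 6 * 3 = 90
90 unit cubes


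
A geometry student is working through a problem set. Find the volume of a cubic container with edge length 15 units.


Shape: cube
Side s = 15 units
Formula: V = s^3
V = 15 * 15 * 15
V = 225 * 15
V = 3375
3375 units^3


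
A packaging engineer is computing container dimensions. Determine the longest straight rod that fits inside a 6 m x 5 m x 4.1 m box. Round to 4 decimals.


Shape: rectangular box (space diagonal)
l = 6 m, w = 5 m, h = 4.1 m
Visualize: the diagonal of the base, then a right triangle with that diagonal and the height.
Formula: d = sqrt(l^2 + w^2 + h^2)
l^2 + w^2 + h^2 = 36 + 25 + 16.81 = 77.81
d = sqrt(77.81)
d = 8.821
8.821 m


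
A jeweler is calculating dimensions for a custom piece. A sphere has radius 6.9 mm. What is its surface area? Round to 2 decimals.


Shape: sphere
Radius r = 6.9 mm
Formula: SA = 4 * pi * r^2
r^2 = 47.61
SA = 4 * pi * 47.61
SA = 190.44 * pi
SA = 598.28
598.28 mm^2


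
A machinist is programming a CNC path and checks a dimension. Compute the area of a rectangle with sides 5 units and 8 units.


Shape: rectangle
Length l = 5 units, Width w = 8 units
Formula: A = l * w
A = 5 * 8
A = 40
40 units^2


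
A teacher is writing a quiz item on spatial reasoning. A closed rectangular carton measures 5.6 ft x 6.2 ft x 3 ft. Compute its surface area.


Shape: rectangular prism
l = 5.6 ft, w = 6.2 ft, h = 3 ft
Formula: SA = 2(lw + lh + wh)
lw = 34.72, lh = 16.8, wh = 18.6
lw + lh + wh = 70.12
SA = 2 * 70.12
SA = 140.24
140.24 ft^2


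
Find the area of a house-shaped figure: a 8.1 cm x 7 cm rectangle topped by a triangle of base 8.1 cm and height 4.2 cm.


Composite shape: rectangle + triangle
Rectangle area = 8.1 * 7 = 56.7
Triangle area = 0.5 * 8.1 * 4.2 = 17.01
Total = 56.7 + 17.01
Total = 73.71
73.71 cm^2


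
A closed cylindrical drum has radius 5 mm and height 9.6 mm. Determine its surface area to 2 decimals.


Shape: closed cylinder
Radius r = 5 mm, Height h = 9.6 mm
Formula: SA = 2*pi*r^2 + 2*pi*r*h = 2*pi*r*(r + h)
r + h = 14.6
2 * r * (r + h) = 2 * 5 * 14.6 = 146
SA = 146 * pi
SA = 458.67
458.67 mm^2


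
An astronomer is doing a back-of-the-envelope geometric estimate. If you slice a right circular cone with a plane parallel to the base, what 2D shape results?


Solid: right circular cone
Cutting plane: parallel to the base
Visualize the intersection of the plane with the solid's surface.
The boundary of the cut region is a circle.
circle


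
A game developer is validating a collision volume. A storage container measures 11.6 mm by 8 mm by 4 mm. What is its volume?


Shape: rectangular prism
l = 11.6 mm, w = 8 mm, h = 4 mm
Formula: V = l * w * h
V = 11.6 * 8 * 4
V = 92.8 * 4
V = 371.2
371.2 mm^3


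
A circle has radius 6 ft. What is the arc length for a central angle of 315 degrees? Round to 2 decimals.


Shape: circular arc
Radius r = 6 ft, Angle = 315 degrees
Formula: L = (angle/360) * 2 * pi * r
2 * pi * r = 12 * pi
L = (315/360) * 12 * pi
L = 10.5 * pi
L = 32.99
32.99 ft


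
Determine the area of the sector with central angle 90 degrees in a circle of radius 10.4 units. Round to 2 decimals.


Shape: circular sector
Radius r = 10.4 units, Angle = 90 degrees
Formula: A = (angle/360) * pi * r^2
r^2 = 108.16
Fraction of circle = 90/360
A = (90/360) * pi * 108.16
A = 27.04 * pi
A = 84.95
84.95 units^2


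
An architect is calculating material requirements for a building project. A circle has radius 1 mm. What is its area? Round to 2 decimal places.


Shape: circle
Radius r = 1 mm
Formula: A = pi * r^2
r^2 = 1^2 = 1
A = pi * 1
A = 3.14
3.14 mm^2


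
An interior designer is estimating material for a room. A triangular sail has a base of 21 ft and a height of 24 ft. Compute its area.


Shape: triangle
Base b = 21 ft, Height h = 24 ft
Formula: A = (1/2) * b * h
A = 0.5 * 21 * 24
A = 0.5 * 504
A = 252
252 ft^2


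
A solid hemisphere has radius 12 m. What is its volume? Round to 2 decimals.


Shape: hemisphere (half of a sphere)
Radius r = 12 m
Formula: V = (1/2) * (4/3) * pi * r^3 = (2/3) * pi * r^3
r^3 = 1728
(2/3) * 1728 = 1152
V = 1152 * pi
V = 3619.11
3619.11 m^3


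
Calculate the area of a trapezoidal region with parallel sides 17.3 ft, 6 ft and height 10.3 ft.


Shape: trapezoid
Parallel sides a = 17.3 ft, b = 6 ft; Height h = 10.3 ft
Formula: A = (a + b) * h / 2
a + b = 17.3 + 6 = 23.3
A = 23.3 * 10.3 / 2
A = 239.99 / 2
A = 119.995
119.995 ft^2


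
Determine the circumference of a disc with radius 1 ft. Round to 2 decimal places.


Shape: circle
Radius r = 1 ft
Formula: C = 2 * pi * r
C = 2 * pi * 1
C = 2 * pi
C = 6.28
6.28 ft


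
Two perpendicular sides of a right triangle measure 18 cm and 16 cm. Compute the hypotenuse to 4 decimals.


Shape: right triangle
Legs a = 18 cm, b = 16 cm
Formula: c = sqrt(a^2 + b^2)
a^2 = 324, b^2 = 256
a^2 + b^2 = 580
c = sqrt(580)
c = 24.0832
24.0832 cm


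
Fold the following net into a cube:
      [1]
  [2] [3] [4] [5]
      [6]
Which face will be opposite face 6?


Net: cross layout. Take square 3 as the base (bottom).
Fold the four squares in the horizontal row up around 3: 2 -> left, 4 -> right, 5 wraps to the top.
Fold 1 and 6 up from 3: 1 -> back, 6 -> front.
Opposite pairs are therefore: (1, 6), (2, 4), (3, 5).
Face 6 is opposite face 1.
face 1


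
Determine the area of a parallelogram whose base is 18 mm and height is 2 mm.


Shape: parallelogram
Base b = 18 mm, Height h = 2 mm
Formula: A = b * h
A = 18 * 2
A = 36
36 mm^2


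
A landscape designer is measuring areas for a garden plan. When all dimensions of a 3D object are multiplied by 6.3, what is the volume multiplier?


Linear scale factor k = 6.3
Rule: under a linear scaling by k, volumes scale by k^3.
k^3 = 6.3 * 6.3 * 6.3
k^3 = 39.69 * 6.3
k^3 = 250.047
Volume scales by a factor of 250.047.
250.047 (dimensionless)


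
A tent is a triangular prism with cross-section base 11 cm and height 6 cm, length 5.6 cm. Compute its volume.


Shape: triangular prism
Triangle base = 11 cm, triangle height = 6 cm, prism length L = 5.6 cm
Formula: V = (1/2 * b * h_tri) * L
Cross-section area = 0.5 * 11 * 6 = 33
V = 33 * 5.6
V = 184.8
184.8 cm^3


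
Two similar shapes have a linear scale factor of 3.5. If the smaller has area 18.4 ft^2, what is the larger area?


Linear scale factor k = 3.5
Original area = 18.4 ft^2
Rule: under a linear scaling by k, areas scale by k^2.
k^2 = 3.5^2 = 12.25
New area = 18.4 * 12.25
New area = 225.4
225.4 ft^2


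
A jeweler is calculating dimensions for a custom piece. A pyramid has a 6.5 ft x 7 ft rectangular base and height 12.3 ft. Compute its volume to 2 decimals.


Shape: rectangular pyramid
Base: 6.5 ft x 7 ft, Height h = 12.3 ft
Formula: V = (1/3) * base_area * h
base_area = 6.5 * 7 = 45.5
base_area * h = 45.5 * 12.3 = 559.65
V = 559.65 / 3
V = 186.55
186.55 ft^3


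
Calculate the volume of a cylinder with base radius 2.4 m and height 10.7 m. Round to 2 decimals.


Shape: cylinder
Radius r = 2.4 m, Height h = 10.7 m
Formula: V = pi * r^2 * h
r^2 = 5.76
V = pi * 5.76 * 10.7
V = 61.632 * pi
V = 193.62
193.62 m^3


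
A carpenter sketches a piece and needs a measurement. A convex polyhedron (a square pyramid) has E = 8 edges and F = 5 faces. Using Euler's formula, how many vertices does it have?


Polyhedron: square pyramid
Euler's formula for convex polyhedra: V - E + F = 2
Given: E = 8 edges and F = 5 faces
Solve for V:
V = 2 + E - F = 2 + 8 - 5 = 5
5 vertices


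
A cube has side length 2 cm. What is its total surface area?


Shape: cube
Side s = 2 cm
A cube has 6 square faces.
Formula: SA = 6 * s^2
s^2 = 4
SA = 6 * 4
SA = 24
24 cm^2


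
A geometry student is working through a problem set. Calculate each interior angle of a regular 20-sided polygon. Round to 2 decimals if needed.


Shape: regular icosagon (20 sides)
Formula: interior angle = (n - 2) * 180 / n
(n - 2) = 18
(n - 2) * 180 = 3240
angle = 3240 / 20
angle = 162
162 degrees


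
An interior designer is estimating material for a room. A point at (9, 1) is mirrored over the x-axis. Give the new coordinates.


Transformation: reflection
Original point: (9, 1)
Rule for reflection over the x-axis: (x, y) -> (x, -y)
Apply: (9, 1) -> (9, -1)
(9, -1)


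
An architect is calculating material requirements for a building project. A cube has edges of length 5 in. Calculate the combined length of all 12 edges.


Shape: cube
Side s = 5 in
A cube has 12 edges, all equal.
Formula: total edge length = 12 * s
Total = 12 * 5
Total = 60
60 in


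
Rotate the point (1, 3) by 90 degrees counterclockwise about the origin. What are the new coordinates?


Transformation: rotation about the origin
Original point: (1, 3)
Rule for 90 deg counterclockwise: (x, y) -> (-y, x)
Apply: (1, 3) -> (-3, 1)
(-3, 1)


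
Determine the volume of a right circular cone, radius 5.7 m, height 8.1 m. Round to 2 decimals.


Shape: cone
Radius r = 5.7 m, Height h = 8.1 m
Formula: V = (1/3) * pi * r^2 * h
r^2 = 32.49
pi * r^2 * h = pi * 32.49 * 8.1 = 263.169 * pi
V = 263.169 * pi / 3
V = 275.59
275.59 m^3


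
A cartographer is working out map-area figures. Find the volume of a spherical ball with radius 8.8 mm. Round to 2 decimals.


Shape: sphere
Radius r = 8.8 mm
Formula: V = (4/3) * pi * r^3
r^3 = 681.472
(4/3) * 681.472 = 908.629333
V = 908.629333 * pi
V = 2854.54
2854.54 mm^3


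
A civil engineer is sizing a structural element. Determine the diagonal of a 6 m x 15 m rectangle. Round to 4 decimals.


Shape: rectangle (diagonal via Pythagoras)
Sides: 6 m and 15 m
Formula: d = sqrt(l^2 + w^2)
l^2 = 36, w^2 = 225
l^2 + w^2 = 261
d = sqrt(261)
d = 16.1555
16.1555 m


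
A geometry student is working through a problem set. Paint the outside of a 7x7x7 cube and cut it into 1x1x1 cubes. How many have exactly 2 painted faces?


Large cube: 7 x 7 x 7, cut into unit cubes.
n = 7, so n - 2 = 5
Cubes with 2 painted faces lie along the edges, excluding corners.
A cube has 12 edges; each contributes (n - 2) = 5 such cubes.
Count = 12 * 5 = 60
60 unit cubes


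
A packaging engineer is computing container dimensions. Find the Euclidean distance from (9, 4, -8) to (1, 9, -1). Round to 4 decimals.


3D distance between two points
P1 = (9, 4, -8), P2 = (1, 9, -1)
Formula: d = sqrt((x2-x1)^2 + (y2-y1)^2 + (z2-z1)^2)
dx = 1 - 9 = -8
dy = 9 - 4 = 5
dz = -1 - -8 = 7
dx^2 + dy^2 + dz^2 = 64 + 25 + 49 = 138
d = sqrt(138)
d = 11.7473
11.7473 units


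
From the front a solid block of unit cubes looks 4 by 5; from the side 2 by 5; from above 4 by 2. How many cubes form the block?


Orthographic views of a solid rectangular block:
Front view 4 x 5 -> length = 4, height = 5
Side view 2 x 5 -> width = 2, height = 5 (consistent)
Top view 4 x 2 -> confirms length = 4, width = 2
The block is 4 x 2 x 5.
Total unit cubes = 4 * 2 * 5 = 40
40 unit cubes


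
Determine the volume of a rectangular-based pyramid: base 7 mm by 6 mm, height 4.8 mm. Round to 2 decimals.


Shape: rectangular pyramid
Base: 7 mm x 6 mm, Height h = 4.8 mm
Formula: V = (1/3) * base_area * h
base_area = 7 * 6 = 42
base_area * h = 42 * 4.8 = 201.6
V = 201.6 / 3
V = 67.2
67.2 mm^3


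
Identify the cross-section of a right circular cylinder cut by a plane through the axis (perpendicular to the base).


Solid: right circular cylinder
Cutting plane: through the axis (perpendicular to the base)
Visualize the intersection of the plane with the solid's surface.
The boundary of the cut region is a rectangle.
rectangle


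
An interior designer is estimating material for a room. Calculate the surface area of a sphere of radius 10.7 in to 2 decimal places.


Shape: sphere
Radius r = 10.7 in
Formula: SA = 4 * pi * r^2
r^2 = 114.49
SA = 4 * pi * 114.49
SA = 457.96 * pi
SA = 1438.72
1438.72 in^2


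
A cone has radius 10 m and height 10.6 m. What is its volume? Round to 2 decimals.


Shape: cone
Radius r = 10 m, Height h = 10.6 m
Formula: V = (1/3) * pi * r^2 * h
r^2 = 100
pi * r^2 * h = pi * 100 * 10.6 = 1060 * pi
V = 1060 * pi / 3
V = 1110.03
1110.03 m^3


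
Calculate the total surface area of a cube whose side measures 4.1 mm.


Shape: cube
Side s = 4.1 mm
A cube has 6 square faces.
Formula: SA = 6 * s^2
s^2 = 16.81
SA = 6 * 16.81
SA = 100.86
100.86 mm^2


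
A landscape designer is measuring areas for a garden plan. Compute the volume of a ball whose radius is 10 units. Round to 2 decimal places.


Shape: sphere
Radius r = 10 units
Formula: V = (4/3) * pi * r^3
r^3 = 1000
(4/3) * 1000 = 1333.333333
V = 1333.333333 * pi
V = 4188.79
4188.79 units^3


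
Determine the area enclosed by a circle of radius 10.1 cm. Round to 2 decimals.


Shape: circle
Radius r = 10.1 cm
Formula: A = pi * r^2
r^2 = 10.1^2 = 102.01
A = pi * 102.01
A = 320.47
320.47 cm^2


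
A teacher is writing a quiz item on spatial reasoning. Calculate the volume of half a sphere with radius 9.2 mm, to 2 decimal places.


Shape: hemisphere (half of a sphere)
Radius r = 9.2 mm
Formula: V = (1/2) * (4/3) * pi * r^3 = (2/3) * pi * r^3
r^3 = 778.688
(2/3) * 778.688 = 519.125333
V = 519.125333 * pi
V = 1630.88
1630.88 mm^3


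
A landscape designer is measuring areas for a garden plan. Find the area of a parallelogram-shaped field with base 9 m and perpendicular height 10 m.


Shape: parallelogram
Base b = 9 m, Height h = 10 m
Formula: A = b * h
A = 9 * 10
A = 90
90 m^2


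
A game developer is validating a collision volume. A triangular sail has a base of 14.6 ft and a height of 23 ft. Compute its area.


Shape: triangle
Base b = 14.6 ft, Height h = 23 ft
Formula: A = (1/2) * b * h
A = 0.5 * 14.6 * 23
A = 0.5 * 335.8
A = 167.9
167.9 ft^2


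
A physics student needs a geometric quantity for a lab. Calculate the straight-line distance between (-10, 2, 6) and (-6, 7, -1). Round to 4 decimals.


3D distance between two points
P1 = (-10, 2, 6), P2 = (-6, 7, -1)
Formula: d = sqrt((x2-x1)^2 + (y2-y1)^2 + (z2-z1)^2)
dx = -6 - -10 = 4
dy = 7 - 2 = 5
dz = -1 - 6 = -7
dx^2 + dy^2 + dz^2 = 16 + 25 + 49 = 90
d = sqrt(90)
d = 9.4868
9.4868 units


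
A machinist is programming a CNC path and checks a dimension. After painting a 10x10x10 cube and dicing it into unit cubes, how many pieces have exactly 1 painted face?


Large cube: 10 x 10 x 10, cut into unit cubes.
n = 10, so n - 2 = 8
Cubes with 1 painted face lie in the interior of each face.
A cube has 6 faces; each contributes (n - 2)^2 = 64 such cubes.
Count = 6 * 64 = 384
384 unit cubes


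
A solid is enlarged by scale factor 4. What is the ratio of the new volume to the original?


Linear scale factor k = 4
Rule: under a linear scaling by k, volumes scale by k^3.
k^3 = 4 * 4 * 4
k^3 = 16 * 4
k^3 = 64
Volume scales by a factor of 64.
64 (dimensionless)


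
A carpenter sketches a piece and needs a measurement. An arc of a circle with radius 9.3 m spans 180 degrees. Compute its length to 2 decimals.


Shape: circular arc
Radius r = 9.3 m, Angle = 180 degrees
Formula: L = (angle/360) * 2 * pi * r
2 * pi * r = 18.6 * pi
L = (180/360) * 18.6 * pi
L = 9.3 * pi
L = 29.22
29.22 m


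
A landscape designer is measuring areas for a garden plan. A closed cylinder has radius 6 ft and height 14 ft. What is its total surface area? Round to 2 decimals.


Shape: closed cylinder
Radius r = 6 ft, Height h = 14 ft
Formula: SA = 2*pi*r^2 + 2*pi*r*h = 2*pi*r*(r + h)
r + h = 20
2 * r * (r + h) = 2 * 6 * 20 = 240
SA = 240 * pi
SA = 753.98
753.98 ft^2


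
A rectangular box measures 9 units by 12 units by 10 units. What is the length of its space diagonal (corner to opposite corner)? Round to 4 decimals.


Shape: rectangular box (space diagonal)
l = 9 units, w = 12 units, h = 10 units
Visualize: the diagonal of the base, then a right triangle with that diagonal and the height.
Formula: d = sqrt(l^2 + w^2 + h^2)
l^2 + w^2 + h^2 = 81 + 144 + 100 = 325
d = sqrt(325)
d = 18.0278
18.0278 units


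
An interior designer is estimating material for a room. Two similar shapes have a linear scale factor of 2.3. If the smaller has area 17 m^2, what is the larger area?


Linear scale factor k = 2.3
Original area = 17 m^2
Rule: under a linear scaling by k, areas scale by k^2.
k^2 = 2.3^2 = 5.29
New area = 17 * 5.29
New area = 89.93
89.93 m^2


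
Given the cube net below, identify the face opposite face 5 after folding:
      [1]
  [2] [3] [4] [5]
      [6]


Net: cross layout. Take square 3 as the base (bottom).
Fold the four squares in the horizontal row up around 3: 2 -> left, 4 -> right, 5 wraps to the top.
Fold 1 and 6 up from 3: 1 -> back, 6 -> front.
Opposite pairs are therefore: (1, 6), (2, 4), (3, 5).
Face 5 is opposite face 3.
face 3


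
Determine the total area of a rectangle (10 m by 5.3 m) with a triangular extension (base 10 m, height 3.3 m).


Composite shape: rectangle + triangle
Rectangle area = 10 * 5.3 = 53
Triangle area = 0.5 * 10 * 3.3 = 16.5
Total = 53 + 16.5
Total = 69.5
69.5 m^2


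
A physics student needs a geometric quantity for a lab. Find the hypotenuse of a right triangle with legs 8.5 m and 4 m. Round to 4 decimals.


Shape: right triangle
Legs a = 8.5 m, b = 4 m
Formula: c = sqrt(a^2 + b^2)
a^2 = 72.25, b^2 = 16
a^2 + b^2 = 88.25
c = sqrt(88.25)
c = 9.3941
9.3941 m


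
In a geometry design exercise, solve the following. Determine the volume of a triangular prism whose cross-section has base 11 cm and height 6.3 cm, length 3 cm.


Shape: triangular prism
Triangle base = 11 cm, triangle height = 6.3 cm, prism length L = 3 cm
Formula: V = (1/2 * b * h_tri) * L
Cross-section area = 0.5 * 11 * 6.3 = 34.65
V = 34.65 * 3
V = 103.95
103.95 cm^3


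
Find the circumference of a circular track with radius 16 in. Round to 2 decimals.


Shape: circle
Radius r = 16 in
Formula: C = 2 * pi * r
C = 2 * pi * 16
C = 32 * pi
C = 100.53
100.53 in


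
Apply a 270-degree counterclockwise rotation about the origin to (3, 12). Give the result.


Transformation: rotation about the origin
Original point: (3, 12)
Rule for 270 deg counterclockwise: (x, y) -> (y, -x)
Apply: (3, 12) -> (12, -3)
(12, -3)


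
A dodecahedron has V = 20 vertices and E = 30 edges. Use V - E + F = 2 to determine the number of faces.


Polyhedron: dodecahedron
Euler's formula for convex polyhedra: V - E + F = 2
Given: V = 20 vertices and E = 30 edges
Solve for F:
F = 2 + E - V = 2 + 30 - 20 = 12
12 faces


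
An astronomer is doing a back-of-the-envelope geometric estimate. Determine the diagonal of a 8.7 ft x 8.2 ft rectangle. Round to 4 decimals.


Shape: rectangle (diagonal via Pythagoras)
Sides: 8.7 ft and 8.2 ft
Formula: d = sqrt(l^2 + w^2)
l^2 = 75.69, w^2 = 67.24
l^2 + w^2 = 142.93
d = sqrt(142.93)
d = 11.9553
11.9553 ft


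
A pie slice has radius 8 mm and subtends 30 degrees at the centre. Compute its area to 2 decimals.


Shape: circular sector
Radius r = 8 mm, Angle = 30 degrees
Formula: A = (angle/360) * pi * r^2
r^2 = 64
Fraction of circle = 30/360
A = (30/360) * pi * 64
A = 5.333333 * pi
A = 16.76
16.76 mm^2


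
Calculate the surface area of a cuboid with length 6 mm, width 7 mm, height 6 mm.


Shape: rectangular prism
l = 6 mm, w = 7 mm, h = 6 mm
Formula: SA = 2(lw + lh + wh)
lw = 42, lh = 36, wh = 42
lw + lh + wh = 120
SA = 2 * 120
SA = 240
240 mm^2


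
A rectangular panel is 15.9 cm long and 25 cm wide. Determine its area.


Shape: rectangle
Length l = 15.9 cm, Width w = 25 cm
Formula: A = l * w
A = 15.9 * 25
A = 397.5
397.5 cm^2


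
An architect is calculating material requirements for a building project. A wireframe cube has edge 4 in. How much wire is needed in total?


Shape: cube
Side s = 4 in
A cube has 12 edges, all equal.
Formula: total edge length = 12 * s
Total = 12 * 4
Total = 48
48 in


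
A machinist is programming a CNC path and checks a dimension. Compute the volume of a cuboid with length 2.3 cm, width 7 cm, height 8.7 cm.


Shape: rectangular prism
l = 2.3 cm, w = 7 cm, h = 8.7 cm
Formula: V = l * w * h
V = 2.3 * 7 * 8.7
V = 16.1 * 8.7
V = 140.07
140.07 cm^3


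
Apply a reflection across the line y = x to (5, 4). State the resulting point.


Transformation: reflection
Original point: (5, 4)
Rule for reflection over y = x: (x, y) -> (y, x)
Apply: (5, 4) -> (4, 5)
(4, 5)


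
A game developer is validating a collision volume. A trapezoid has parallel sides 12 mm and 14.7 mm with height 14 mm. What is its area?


Shape: trapezoid
Parallel sides a = 12 mm, b = 14.7 mm; Height h = 14 mm
Formula: A = (a + b) * h / 2
a + b = 12 + 14.7 = 26.7
A = 26.7 * 14 / 2
A = 373.8 / 2
A = 186.9
186.9 mm^2


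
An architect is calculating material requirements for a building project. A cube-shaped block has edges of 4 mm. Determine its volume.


Shape: cube
Side s = 4 mm
Formula: V = s^3
V = 4 * 4 * 4
V = 16 * 4
V = 64
64 mm^3


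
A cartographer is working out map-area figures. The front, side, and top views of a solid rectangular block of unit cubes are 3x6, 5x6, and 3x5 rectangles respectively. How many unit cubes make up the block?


Orthographic views of a solid rectangular block:
Front view 3 x 6 -> length = 3, height = 6
Side view 5 x 6 -> width = 5, height = 6 (consistent)
Top view 3 x 5 -> confirms length = 3, width = 5
The block is 3 x 5 x 6.
Total unit cubes = 3 * 5 * 6 = 90
90 unit cubes


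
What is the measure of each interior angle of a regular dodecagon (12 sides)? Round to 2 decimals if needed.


Shape: regular dodecagon (12 sides)
Formula: interior angle = (n - 2) * 180 / n
(n - 2) = 10
(n - 2) * 180 = 1800
angle = 1800 / 12
angle = 150
150 degrees


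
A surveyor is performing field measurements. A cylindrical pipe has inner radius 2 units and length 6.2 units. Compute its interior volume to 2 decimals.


Shape: cylinder
Radius r = 2 units, Height h = 6.2 units
Formula: V = pi * r^2 * h
r^2 = 4
V = pi * 4 * 6.2
V = 24.8 * pi
V = 77.91
77.91 units^3


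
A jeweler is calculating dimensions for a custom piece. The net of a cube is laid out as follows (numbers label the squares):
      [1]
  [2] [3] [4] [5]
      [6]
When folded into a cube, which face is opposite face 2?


Net: cross layout. Take square 3 as the base (bottom).
Fold the four squares in the horizontal row up around 3: 2 -> left, 4 -> right, 5 wraps to the top.
Fold 1 and 6 up from 3: 1 -> back, 6 -> front.
Opposite pairs are therefore: (1, 6), (2, 4), (3, 5).
Face 2 is opposite face 4.
face 4


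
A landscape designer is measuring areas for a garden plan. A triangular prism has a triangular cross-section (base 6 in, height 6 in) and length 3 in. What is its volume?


Shape: triangular prism
Triangle base = 6 in, triangle height = 6 in, prism length L = 3 in
Formula: V = (1/2 * b * h_tri) * L
Cross-section area = 0.5 * 6 * 6 = 18
V = 18 * 3
V = 54
54 in^3


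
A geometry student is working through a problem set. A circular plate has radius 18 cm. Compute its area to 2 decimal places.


Shape: circle
Radius r = 18 cm
Formula: A = pi * r^2
r^2 = 18^2 = 324
A = pi * 324
A = 1017.88
1017.88 cm^2


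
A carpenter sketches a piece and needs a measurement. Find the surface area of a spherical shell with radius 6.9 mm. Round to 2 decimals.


Shape: sphere
Radius r = 6.9 mm
Formula: SA = 4 * pi * r^2
r^2 = 47.61
SA = 4 * pi * 47.61
SA = 190.44 * pi
SA = 598.28
598.28 mm^2


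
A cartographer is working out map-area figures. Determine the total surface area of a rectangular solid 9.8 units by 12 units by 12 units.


Shape: rectangular prism
l = 9.8 units, w = 12 units, h = 12 units
Formula: SA = 2(lw + lh + wh)
lw = 117.6, lh = 117.6, wh = 144
lw + lh + wh = 379.2
SA = 2 * 379.2
SA = 758.4
758.4 units^2


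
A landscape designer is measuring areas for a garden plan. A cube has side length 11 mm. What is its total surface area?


Shape: cube
Side s = 11 mm
A cube has 6 square faces.
Formula: SA = 6 * s^2
s^2 = 121
SA = 6 * 121
SA = 726
726 mm^2


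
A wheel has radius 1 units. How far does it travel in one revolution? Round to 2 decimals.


Shape: circle
Radius r = 1 units
Formula: C = 2 * pi * r
C = 2 * pi * 1
C = 2 * pi
C = 6.28
6.28 units


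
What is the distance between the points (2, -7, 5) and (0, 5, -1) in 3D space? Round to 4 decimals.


3D distance between two points
P1 = (2, -7, 5), P2 = (0, 5, -1)
Formula: d = sqrt((x2-x1)^2 + (y2-y1)^2 + (z2-z1)^2)
dx = 0 - 2 = -2
dy = 5 - -7 = 12
dz = -1 - 5 = -6
dx^2 + dy^2 + dz^2 = 4 + 144 + 36 = 184
d = sqrt(184)
d = 13.5647
13.5647 units


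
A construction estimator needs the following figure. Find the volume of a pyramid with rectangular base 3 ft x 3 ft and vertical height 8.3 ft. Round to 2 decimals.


Shape: rectangular pyramid
Base: 3 ft x 3 ft, Height h = 8.3 ft
Formula: V = (1/3) * base_area * h
base_area = 3 * 3 = 9
base_area * h = 9 * 8.3 = 74.7
V = 74.7 / 3
V = 24.9
24.9 ft^3


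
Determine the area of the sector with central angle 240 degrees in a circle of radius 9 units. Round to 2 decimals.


Shape: circular sector
Radius r = 9 units, Angle = 240 degrees
Formula: A = (angle/360) * pi * r^2
r^2 = 81
Fraction of circle = 240/360
A = (240/360) * pi * 81
A = 54 * pi
A = 169.65
169.65 units^2


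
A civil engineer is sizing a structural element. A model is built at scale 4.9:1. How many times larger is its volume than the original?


Linear scale factor k = 4.9
Rule: under a linear scaling by k, volumes scale by k^3.
k^3 = 4.9 * 4.9 * 4.9
k^3 = 24.01 * 4.9
k^3 = 117.649
Volume scales by a factor of 117.649.
117.649 (dimensionless)


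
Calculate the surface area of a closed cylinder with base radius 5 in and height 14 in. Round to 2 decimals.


Shape: closed cylinder
Radius r = 5 in, Height h = 14 in
Formula: SA = 2*pi*r^2 + 2*pi*r*h = 2*pi*r*(r + h)
r + h = 19
2 * r * (r + h) = 2 * 5 * 19 = 190
SA = 190 * pi
SA = 596.9
596.9 in^2


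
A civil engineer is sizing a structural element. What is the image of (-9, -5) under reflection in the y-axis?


Transformation: reflection
Original point: (-9, -5)
Rule for reflection over the y-axis: (x, y) -> (-x, y)
Apply: (-9, -5) -> (9, -5)
(9, -5)


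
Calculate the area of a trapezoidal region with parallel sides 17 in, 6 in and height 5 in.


Shape: trapezoid
Parallel sides a = 17 in, b = 6 in; Height h = 5 in
Formula: A = (a + b) * h / 2
a + b = 17 + 6 = 23
A = 23 * 5 / 2
A = 115 / 2
A = 57.5
57.5 in^2
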